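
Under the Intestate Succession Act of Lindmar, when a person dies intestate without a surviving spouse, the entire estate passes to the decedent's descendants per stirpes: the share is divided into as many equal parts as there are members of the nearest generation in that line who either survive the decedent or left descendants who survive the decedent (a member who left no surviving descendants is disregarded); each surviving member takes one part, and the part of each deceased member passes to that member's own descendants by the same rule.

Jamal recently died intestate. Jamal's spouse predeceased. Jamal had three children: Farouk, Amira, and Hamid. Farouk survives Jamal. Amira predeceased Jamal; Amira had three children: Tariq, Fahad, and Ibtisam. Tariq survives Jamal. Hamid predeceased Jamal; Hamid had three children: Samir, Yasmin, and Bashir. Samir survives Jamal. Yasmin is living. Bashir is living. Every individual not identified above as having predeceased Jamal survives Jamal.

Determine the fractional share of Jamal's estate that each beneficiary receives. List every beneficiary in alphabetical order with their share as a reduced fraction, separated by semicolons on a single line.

Bashir 1/9; Fahad 1/9; Farouk 1/3; Ibtisam 1/9; Samir 1/9; Tariq 1/9; Yasmin 1/9

There is no surviving spouse, so the entire estate passes to Jamal's descendants per stirpes.
The estate is divided into 3 equal shares of 1/3 among Farouk, Amira, Hamid.
Farouk is living and takes 1/3.
Amira predeceased; the 1/3 allotted to Amira's branch passes to Amira's issue by representation.
The 1/3 is divided into 3 equal shares of 1/9 among Tariq, Fahad, Ibtisam.
Tariq is living and takes 1/9.
Fahad is living and takes 1/9.
Ibtisam is living and takes 1/9.
Hamid predeceased; the 1/3 allotted to Hamid's branch passes to Hamid's issue by representation.
The 1/3 is divided into 3 equal shares of 1/9 among Samir, Yasmin, Bashir.
Samir is living and takes 1/9.
Yasmin is living and takes 1/9.
Bashir is living and takes 1/9.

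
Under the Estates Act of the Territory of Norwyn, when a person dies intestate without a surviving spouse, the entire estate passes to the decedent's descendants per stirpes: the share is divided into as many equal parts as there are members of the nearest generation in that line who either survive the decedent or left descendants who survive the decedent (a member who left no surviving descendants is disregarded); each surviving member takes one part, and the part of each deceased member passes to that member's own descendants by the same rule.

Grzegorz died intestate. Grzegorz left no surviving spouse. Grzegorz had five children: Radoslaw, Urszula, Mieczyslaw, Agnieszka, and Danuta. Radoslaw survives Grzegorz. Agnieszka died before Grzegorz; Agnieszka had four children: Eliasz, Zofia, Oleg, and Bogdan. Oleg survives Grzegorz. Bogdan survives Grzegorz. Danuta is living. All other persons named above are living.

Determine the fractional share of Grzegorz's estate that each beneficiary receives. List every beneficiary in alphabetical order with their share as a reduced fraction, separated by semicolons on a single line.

There is no surviving spouse, so the entire estate passes to Grzegorz's descendants per stirpes.
The estate is divided into 5 equal shares of 1/5 among Radoslaw, Urszula, Mieczyslaw, Agnieszka, Danuta.
Radoslaw is living and takes 1/5.
Urszula is living and takes 1/5.
Mieczyslaw is living and takes 1/5.
Agnieszka predeceased; the 1/5 allotted to Agnieszka's branch passes to Agnieszka's issue by representation.
The 1/5 is divided into 4 equal shares of 1/20 among Eliasz, Zofia, Oleg, Bogdan.
Eliasz is living and takes 1/20.
Zofia is living and takes 1/20.
Oleg is living and takes 1/20.
Bogdan is living and takes 1/20.
Danuta is living and takes 1/5.

Bogdan 1/20; Danuta 1/5; Eliasz 1/20; Mieczyslaw 1/5; Oleg 1/20; Radoslaw 1/5; Urszula 1/5; Zofia 1/20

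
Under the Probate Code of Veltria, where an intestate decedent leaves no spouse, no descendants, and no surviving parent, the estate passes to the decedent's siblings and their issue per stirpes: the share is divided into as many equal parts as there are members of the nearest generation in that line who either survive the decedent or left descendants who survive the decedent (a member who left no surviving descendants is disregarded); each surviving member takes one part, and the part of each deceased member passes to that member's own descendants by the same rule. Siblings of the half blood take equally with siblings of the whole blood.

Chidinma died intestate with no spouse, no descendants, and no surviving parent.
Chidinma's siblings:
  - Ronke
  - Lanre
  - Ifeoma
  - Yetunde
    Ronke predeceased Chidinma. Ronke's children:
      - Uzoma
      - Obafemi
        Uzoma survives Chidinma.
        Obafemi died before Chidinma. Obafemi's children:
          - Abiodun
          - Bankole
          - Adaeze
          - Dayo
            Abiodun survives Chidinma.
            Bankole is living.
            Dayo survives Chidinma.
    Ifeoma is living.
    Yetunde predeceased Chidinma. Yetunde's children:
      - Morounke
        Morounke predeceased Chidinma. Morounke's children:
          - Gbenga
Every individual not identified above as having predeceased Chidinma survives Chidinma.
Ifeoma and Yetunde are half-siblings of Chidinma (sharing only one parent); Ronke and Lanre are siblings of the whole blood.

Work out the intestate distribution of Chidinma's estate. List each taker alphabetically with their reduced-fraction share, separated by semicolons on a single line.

Abiodun 1/32; Adaeze 1/32; Bankole 1/32; Dayo 1/32; Gbenga 1/4; Ifeoma 1/4; Lanre 1/4; Uzoma 1/8

No spouse, descendants, or parent survives, so the estate passes to Chidinma's siblings per stirpes.
Half-blood and whole-blood siblings take equally under the stated rule.
The estate is divided into 4 equal shares of 1/4 among Ronke, Lanre, Ifeoma, Yetunde.
Ronke predeceased; the 1/4 allotted to Ronke's branch passes to Ronke's issue by representation.
The 1/4 is divided into 2 equal shares of 1/8 among Uzoma, Obafemi.
Uzoma is living and takes 1/8.
Obafemi predeceased; the 1/8 allotted to Obafemi's branch passes to Obafemi's issue by representation.
The 1/8 is divided into 4 equal shares of 1/32 among Abiodun, Bankole, Adaeze, Dayo.
Abiodun is living and takes 1/32.
Bankole is living and takes 1/32.
Adaeze is living and takes 1/32.
Dayo is living and takes 1/32.
Lanre is living and takes 1/4.
Ifeoma is living and takes 1/4.
Yetunde predeceased; the 1/4 allotted to Yetunde's branch passes to Yetunde's issue by representation.
Morounke's line is the sole branch at this level, so the full 1/4 passes to Morounke's issue by representation.
Gbenga is the sole taker at this level and receives the full 1/4.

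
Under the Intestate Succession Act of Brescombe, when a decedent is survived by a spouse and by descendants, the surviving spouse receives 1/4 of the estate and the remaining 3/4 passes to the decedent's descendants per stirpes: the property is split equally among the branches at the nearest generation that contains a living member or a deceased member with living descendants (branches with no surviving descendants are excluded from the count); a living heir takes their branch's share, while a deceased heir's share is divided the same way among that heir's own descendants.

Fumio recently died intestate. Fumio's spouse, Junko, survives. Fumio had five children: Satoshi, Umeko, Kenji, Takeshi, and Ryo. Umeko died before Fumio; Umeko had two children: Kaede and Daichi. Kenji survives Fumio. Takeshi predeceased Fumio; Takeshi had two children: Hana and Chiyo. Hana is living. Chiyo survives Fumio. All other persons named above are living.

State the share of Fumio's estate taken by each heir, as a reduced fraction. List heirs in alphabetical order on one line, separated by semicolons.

Chiyo 3/40; Daichi 3/40; Hana 3/40; Junko 1/4; Kaede 3/40; Kenji 3/20; Ryo 3/20; Satoshi 3/20

Junko, as surviving spouse, takes 1/4.
The remaining 3/4 passes to Fumio's descendants per stirpes.
The 3/4 is divided into 5 equal shares of 3/20 among Satoshi, Umeko, Kenji, Takeshi, Ryo.
Satoshi is living and takes 3/20.
Umeko predeceased; the 3/20 allotted to Umeko's branch passes to Umeko's issue by representation.
The 3/20 is divided into 2 equal shares of 3/40 among Kaede, Daichi.
Kaede is living and takes 3/40.
Daichi is living and takes 3/40.
Kenji is living and takes 3/20.
Takeshi predeceased; the 3/20 allotted to Takeshi's branch passes to Takeshi's issue by representation.
The 3/20 is divided into 2 equal shares of 3/40 among Hana, Chiyo.
Hana is living and takes 3/40.
Chiyo is living and takes 3/40.
Ryo is living and takes 3/20.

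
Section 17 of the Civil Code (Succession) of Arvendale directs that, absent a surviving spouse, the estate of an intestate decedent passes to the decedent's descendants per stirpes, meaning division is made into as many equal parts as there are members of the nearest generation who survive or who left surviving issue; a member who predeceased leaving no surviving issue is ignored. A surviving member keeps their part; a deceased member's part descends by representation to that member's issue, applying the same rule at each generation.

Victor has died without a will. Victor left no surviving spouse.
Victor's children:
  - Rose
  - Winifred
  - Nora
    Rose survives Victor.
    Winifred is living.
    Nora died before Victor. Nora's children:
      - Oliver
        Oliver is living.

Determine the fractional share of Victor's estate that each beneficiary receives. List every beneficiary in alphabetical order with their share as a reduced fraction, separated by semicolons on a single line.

There is no surviving spouse, so the entire estate passes to Victor's descendants per stirpes.
The estate is divided into 3 equal shares of 1/3 among Rose, Winifred, Nora.
Rose is living and takes 1/3.
Winifred is living and takes 1/3.
Nora predeceased; the 1/3 allotted to Nora's branch passes to Nora's issue by representation.
Oliver is the sole taker at this level and receives the full 1/3.

Oliver 1/3; Rose 1/3; Winifred 1/3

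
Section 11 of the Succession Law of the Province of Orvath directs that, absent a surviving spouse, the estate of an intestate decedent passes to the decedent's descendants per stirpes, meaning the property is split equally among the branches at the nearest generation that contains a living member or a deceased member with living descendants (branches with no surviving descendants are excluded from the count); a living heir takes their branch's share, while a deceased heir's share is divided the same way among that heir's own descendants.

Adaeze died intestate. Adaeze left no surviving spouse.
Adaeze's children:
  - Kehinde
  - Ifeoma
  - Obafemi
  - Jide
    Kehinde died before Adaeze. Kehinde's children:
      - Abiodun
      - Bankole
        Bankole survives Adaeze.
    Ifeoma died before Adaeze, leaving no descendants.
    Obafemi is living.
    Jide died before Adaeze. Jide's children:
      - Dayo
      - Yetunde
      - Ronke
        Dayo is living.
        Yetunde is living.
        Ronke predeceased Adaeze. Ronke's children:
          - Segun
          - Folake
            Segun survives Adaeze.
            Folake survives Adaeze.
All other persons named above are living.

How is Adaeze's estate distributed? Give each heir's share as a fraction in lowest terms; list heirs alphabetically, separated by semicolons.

Abiodun 1/6; Bankole 1/6; Dayo 1/9; Folake 1/18; Obafemi 1/3; Segun 1/18; Yetunde 1/9

There is no surviving spouse, so the entire estate passes to Adaeze's descendants per stirpes.
Ifeoma left no surviving issue, so that branch lapses and is disregarded.
The estate is divided into 3 equal shares of 1/3 among Kehinde, Obafemi, Jide.
Kehinde predeceased; the 1/3 allotted to Kehinde's branch passes to Kehinde's issue by representation.
The 1/3 is divided into 2 equal shares of 1/6 among Abiodun, Bankole.
Abiodun is living and takes 1/6.
Bankole is living and takes 1/6.
Obafemi is living and takes 1/3.
Jide predeceased; the 1/3 allotted to Jide's branch passes to Jide's issue by representation.
The 1/3 is divided into 3 equal shares of 1/9 among Dayo, Yetunde, Ronke.
Dayo is living and takes 1/9.
Yetunde is living and takes 1/9.
Ronke predeceased; the 1/9 allotted to Ronke's branch passes to Ronke's issue by representation.
The 1/9 is divided into 2 equal shares of 1/18 among Segun, Folake.
Segun is living and takes 1/18.
Folake is living and takes 1/18.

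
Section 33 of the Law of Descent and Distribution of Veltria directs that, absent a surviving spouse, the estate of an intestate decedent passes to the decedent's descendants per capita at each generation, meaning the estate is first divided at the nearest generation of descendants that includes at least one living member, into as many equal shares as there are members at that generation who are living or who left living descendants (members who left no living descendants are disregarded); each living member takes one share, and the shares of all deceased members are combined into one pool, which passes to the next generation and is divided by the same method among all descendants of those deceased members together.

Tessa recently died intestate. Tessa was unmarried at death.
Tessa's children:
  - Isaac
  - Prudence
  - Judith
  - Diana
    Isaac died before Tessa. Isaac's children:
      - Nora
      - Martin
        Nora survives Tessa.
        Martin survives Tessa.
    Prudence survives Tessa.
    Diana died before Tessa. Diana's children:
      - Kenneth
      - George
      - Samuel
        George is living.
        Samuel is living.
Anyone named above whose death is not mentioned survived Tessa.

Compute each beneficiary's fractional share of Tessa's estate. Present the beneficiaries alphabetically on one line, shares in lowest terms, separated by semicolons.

George 1/10; Judith 1/4; Kenneth 1/10; Martin 1/10; Nora 1/10; Prudence 1/4; Samuel 1/10

There is no surviving spouse, so the entire estate passes to Tessa's descendants per capita at each generation.
At generation 1 (Isaac, Prudence, Judith, Diana) there are 4 shares of (1)/4 = 1/4 each.
Living: Prudence and Judith — each takes 1/4.
Deceased: Isaac and Diana. Their combined 1/2 is pooled and carried to generation 2.
At generation 2 (Nora, Martin, Kenneth, George, Samuel) there are 5 shares of (1/2)/5 = 1/10 each.
Living: Nora, Martin, Kenneth, George, and Samuel — each takes 1/10.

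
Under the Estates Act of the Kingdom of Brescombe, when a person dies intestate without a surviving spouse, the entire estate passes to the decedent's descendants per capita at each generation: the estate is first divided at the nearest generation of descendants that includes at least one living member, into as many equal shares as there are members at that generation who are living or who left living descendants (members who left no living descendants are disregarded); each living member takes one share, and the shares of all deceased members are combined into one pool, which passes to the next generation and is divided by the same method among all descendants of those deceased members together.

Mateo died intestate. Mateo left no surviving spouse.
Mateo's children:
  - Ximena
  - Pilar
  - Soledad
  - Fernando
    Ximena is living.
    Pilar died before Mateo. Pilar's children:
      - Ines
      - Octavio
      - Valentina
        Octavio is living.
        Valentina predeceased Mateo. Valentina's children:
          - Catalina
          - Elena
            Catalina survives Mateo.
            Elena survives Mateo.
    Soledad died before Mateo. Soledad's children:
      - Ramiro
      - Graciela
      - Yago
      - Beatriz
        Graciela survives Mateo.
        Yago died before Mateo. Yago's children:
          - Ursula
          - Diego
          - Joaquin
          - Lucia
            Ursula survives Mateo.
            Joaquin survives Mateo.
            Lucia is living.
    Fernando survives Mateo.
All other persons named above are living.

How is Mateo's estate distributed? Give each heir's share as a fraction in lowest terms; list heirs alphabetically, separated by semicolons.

Beatriz 1/14; Catalina 1/42; Diego 1/42; Elena 1/42; Fernando 1/4; Graciela 1/14; Ines 1/14; Joaquin 1/42; Lucia 1/42; Octavio 1/14; Ramiro 1/14; Ursula 1/42; Ximena 1/4

There is no surviving spouse, so the entire estate passes to Mateo's descendants per capita at each generation.
At generation 1 (Ximena, Pilar, Soledad, Fernando) there are 4 shares of (1)/4 = 1/4 each.
Living: Ximena and Fernando — each takes 1/4.
Deceased: Pilar and Soledad. Their combined 1/2 is pooled and carried to generation 2.
At generation 2 (Ines, Octavio, Valentina, Ramiro, Graciela, Yago, Beatriz) there are 7 shares of (1/2)/7 = 1/14 each.
Living: Ines, Octavio, Ramiro, Graciela, and Beatriz — each takes 1/14.
Deceased: Valentina and Yago. Their combined 1/7 is pooled and carried to generation 3.
At generation 3 (Catalina, Elena, Ursula, Diego, Joaquin, Lucia) there are 6 shares of (1/7)/6 = 1/42 each.
Living: Catalina, Elena, Ursula, Diego, Joaquin, and Lucia — each takes 1/42.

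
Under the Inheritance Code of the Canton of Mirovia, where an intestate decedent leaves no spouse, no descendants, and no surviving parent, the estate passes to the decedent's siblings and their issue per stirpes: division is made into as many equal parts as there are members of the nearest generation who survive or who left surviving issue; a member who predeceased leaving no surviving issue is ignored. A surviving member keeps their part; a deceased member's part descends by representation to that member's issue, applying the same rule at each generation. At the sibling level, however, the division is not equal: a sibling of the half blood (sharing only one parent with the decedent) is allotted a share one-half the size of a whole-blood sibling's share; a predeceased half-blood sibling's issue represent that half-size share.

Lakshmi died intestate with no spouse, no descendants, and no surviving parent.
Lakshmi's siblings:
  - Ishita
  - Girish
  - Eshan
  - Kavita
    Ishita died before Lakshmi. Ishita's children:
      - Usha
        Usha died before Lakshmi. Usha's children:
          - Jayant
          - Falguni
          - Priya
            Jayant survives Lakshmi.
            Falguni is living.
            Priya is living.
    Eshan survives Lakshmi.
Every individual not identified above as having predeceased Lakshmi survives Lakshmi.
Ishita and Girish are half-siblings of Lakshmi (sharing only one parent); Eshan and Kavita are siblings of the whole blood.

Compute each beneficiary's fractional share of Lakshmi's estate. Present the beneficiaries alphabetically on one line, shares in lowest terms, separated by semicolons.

No spouse, descendants, or parent survives, so the estate passes to Lakshmi's siblings per stirpes.
Half-blood siblings count for one-half the weight of whole-blood siblings at the initial division.
Dividing 1 in proportion to weights (total weight 3): Ishita (weight 1/2) → 1/6; Girish (weight 1/2) → 1/6; Eshan (weight 1) → 1/3; Kavita (weight 1) → 1/3.
Ishita predeceased; the 1/6 allotted to Ishita's branch passes to Ishita's issue by representation.
Usha's line is the sole branch at this level, so the full 1/6 passes to Usha's issue by representation.
The 1/6 is divided into 3 equal shares of 1/18 among Jayant, Falguni, Priya.
Jayant is living and takes 1/18.
Falguni is living and takes 1/18.
Priya is living and takes 1/18.
Girish is living and takes 1/6.
Eshan is living and takes 1/3.
Kavita is living and takes 1/3.

Eshan 1/3; Falguni 1/18; Girish 1/6; Jayant 1/18; Kavita 1/3; Priya 1/18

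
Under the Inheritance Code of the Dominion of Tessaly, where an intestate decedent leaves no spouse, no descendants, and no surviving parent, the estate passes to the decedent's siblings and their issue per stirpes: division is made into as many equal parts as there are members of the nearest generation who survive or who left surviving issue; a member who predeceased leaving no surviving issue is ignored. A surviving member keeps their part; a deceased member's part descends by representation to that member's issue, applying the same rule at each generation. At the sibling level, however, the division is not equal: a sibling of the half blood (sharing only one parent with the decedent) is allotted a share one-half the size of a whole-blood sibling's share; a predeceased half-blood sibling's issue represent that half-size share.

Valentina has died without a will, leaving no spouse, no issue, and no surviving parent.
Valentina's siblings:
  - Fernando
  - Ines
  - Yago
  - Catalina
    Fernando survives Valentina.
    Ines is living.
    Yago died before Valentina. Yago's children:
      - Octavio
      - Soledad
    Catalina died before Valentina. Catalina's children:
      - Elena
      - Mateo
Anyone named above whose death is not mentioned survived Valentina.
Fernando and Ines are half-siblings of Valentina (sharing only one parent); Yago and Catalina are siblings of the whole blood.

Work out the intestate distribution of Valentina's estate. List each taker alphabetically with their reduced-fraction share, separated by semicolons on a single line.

No spouse, descendants, or parent survives, so the estate passes to Valentina's siblings per stirpes.
Half-blood siblings count for one-half the weight of whole-blood siblings at the initial division.
Dividing 1 in proportion to weights (total weight 3): Fernando (weight 1/2) → 1/6; Ines (weight 1/2) → 1/6; Yago (weight 1) → 1/3; Catalina (weight 1) → 1/3.
Fernando is living and takes 1/6.
Ines is living and takes 1/6.
Yago predeceased; the 1/3 allotted to Yago's branch passes to Yago's issue by representation.
The 1/3 is divided into 2 equal shares of 1/6 among Octavio, Soledad.
Octavio is living and takes 1/6.
Soledad is living and takes 1/6.
Catalina predeceased; the 1/3 allotted to Catalina's branch passes to Catalina's issue by representation.
The 1/3 is divided into 2 equal shares of 1/6 among Elena, Mateo.
Elena is living and takes 1/6.
Mateo is living and takes 1/6.

Elena 1/6; Fernando 1/6; Ines 1/6; Mateo 1/6; Octavio 1/6; Soledad 1/6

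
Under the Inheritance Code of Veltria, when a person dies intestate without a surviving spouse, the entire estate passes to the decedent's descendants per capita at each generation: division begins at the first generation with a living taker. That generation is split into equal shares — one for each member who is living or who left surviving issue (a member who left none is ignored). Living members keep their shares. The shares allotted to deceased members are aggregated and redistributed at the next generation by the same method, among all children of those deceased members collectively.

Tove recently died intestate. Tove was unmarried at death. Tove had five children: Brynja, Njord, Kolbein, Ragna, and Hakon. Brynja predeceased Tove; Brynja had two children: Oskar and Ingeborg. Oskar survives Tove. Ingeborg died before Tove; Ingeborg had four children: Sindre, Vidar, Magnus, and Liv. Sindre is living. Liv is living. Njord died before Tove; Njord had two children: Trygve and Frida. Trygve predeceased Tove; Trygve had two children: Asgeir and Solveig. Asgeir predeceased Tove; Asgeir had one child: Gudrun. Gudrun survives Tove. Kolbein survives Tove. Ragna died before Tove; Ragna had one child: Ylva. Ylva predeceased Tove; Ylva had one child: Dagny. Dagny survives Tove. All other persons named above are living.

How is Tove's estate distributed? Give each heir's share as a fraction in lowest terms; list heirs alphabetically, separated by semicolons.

Dagny 9/175; Frida 3/25; Gudrun 9/175; Hakon 1/5; Kolbein 1/5; Liv 9/175; Magnus 9/175; Oskar 3/25; Sindre 9/175; Solveig 9/175; Vidar 9/175

There is no surviving spouse, so the entire estate passes to Tove's descendants per capita at each generation.
At generation 1 (Brynja, Njord, Kolbein, Ragna, Hakon) there are 5 shares of (1)/5 = 1/5 each.
Living: Kolbein and Hakon — each takes 1/5.
Deceased: Brynja, Njord, and Ragna. Their combined 3/5 is pooled and carried to generation 2.
At generation 2 (Oskar, Ingeborg, Trygve, Frida, Ylva) there are 5 shares of (3/5)/5 = 3/25 each.
Living: Oskar and Frida — each takes 3/25.
Deceased: Ingeborg, Trygve, and Ylva. Their combined 9/25 is pooled and carried to generation 3.
At generation 3 (Sindre, Vidar, Magnus, Liv, Asgeir, Solveig, Dagny) there are 7 shares of (9/25)/7 = 9/175 each.
Living: Sindre, Vidar, Magnus, Liv, Solveig, and Dagny — each takes 9/175.
Deceased: Asgeir. That 9/175 share is carried to generation 4.
At generation 4 (Gudrun) there are 1 shares of (9/175)/1 = 9/175 each.
Living: Gudrun — each takes 9/175.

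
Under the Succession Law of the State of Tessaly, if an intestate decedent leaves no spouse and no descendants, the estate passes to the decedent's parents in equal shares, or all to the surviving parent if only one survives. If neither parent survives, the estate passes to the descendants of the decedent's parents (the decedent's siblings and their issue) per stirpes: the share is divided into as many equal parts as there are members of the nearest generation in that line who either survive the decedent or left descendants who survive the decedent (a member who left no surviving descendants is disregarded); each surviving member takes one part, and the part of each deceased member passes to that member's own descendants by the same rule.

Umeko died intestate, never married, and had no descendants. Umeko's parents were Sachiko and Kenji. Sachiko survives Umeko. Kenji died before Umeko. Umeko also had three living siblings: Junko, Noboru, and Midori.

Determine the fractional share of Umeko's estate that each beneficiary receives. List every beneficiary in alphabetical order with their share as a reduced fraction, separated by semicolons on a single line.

Sachiko 1

Only one parent, Sachiko, survives, so Sachiko takes the entire estate. The siblings take nothing because a surviving parent has priority.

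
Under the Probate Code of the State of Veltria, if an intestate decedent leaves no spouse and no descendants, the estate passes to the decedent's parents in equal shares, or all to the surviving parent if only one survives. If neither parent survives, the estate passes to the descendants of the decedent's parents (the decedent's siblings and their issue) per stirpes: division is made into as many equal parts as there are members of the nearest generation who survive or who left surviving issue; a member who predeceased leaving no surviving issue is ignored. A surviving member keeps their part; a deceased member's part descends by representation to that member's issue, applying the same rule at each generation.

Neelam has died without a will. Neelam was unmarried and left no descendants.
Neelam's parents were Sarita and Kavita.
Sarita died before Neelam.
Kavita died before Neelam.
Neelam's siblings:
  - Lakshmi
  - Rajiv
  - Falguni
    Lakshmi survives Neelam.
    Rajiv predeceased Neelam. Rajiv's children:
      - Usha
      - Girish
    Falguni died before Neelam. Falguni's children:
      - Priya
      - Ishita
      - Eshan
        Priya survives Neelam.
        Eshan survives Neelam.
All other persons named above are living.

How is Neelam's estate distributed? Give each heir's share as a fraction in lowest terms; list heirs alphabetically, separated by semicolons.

Neither parent survives and there are no descendants, so the estate passes to Neelam's siblings and their issue per stirpes.
The estate is divided into 3 equal shares of 1/3 among Lakshmi, Rajiv, Falguni.
Lakshmi is living and takes 1/3.
Rajiv predeceased; the 1/3 allotted to Rajiv's branch passes to Rajiv's issue by representation.
The 1/3 is divided into 2 equal shares of 1/6 among Usha, Girish.
Usha is living and takes 1/6.
Girish is living and takes 1/6.
Falguni predeceased; the 1/3 allotted to Falguni's branch passes to Falguni's issue by representation.
The 1/3 is divided into 3 equal shares of 1/9 among Priya, Ishita, Eshan.
Priya is living and takes 1/9.
Ishita is living and takes 1/9.
Eshan is living and takes 1/9.

Eshan 1/9; Girish 1/6; Ishita 1/9; Lakshmi 1/3; Priya 1/9; Usha 1/6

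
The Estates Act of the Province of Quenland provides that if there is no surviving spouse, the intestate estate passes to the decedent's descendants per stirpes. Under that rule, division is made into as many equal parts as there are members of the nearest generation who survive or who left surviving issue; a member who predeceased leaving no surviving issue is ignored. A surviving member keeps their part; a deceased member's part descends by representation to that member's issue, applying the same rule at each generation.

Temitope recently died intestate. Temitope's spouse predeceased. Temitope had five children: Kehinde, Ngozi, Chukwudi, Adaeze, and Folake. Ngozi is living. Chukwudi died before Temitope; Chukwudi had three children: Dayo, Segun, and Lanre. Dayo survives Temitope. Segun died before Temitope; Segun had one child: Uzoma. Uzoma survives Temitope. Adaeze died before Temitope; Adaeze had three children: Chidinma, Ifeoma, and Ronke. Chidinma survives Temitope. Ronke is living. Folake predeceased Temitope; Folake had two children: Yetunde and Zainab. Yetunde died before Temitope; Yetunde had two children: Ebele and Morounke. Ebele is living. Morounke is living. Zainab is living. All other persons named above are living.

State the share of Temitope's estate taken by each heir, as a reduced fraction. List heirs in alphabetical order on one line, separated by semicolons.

There is no surviving spouse, so the entire estate passes to Temitope's descendants per stirpes.
The estate is divided into 5 equal shares of 1/5 among Kehinde, Ngozi, Chukwudi, Adaeze, Folake.
Kehinde is living and takes 1/5.
Ngozi is living and takes 1/5.
Chukwudi predeceased; the 1/5 allotted to Chukwudi's branch passes to Chukwudi's issue by representation.
The 1/5 is divided into 3 equal shares of 1/15 among Dayo, Segun, Lanre.
Dayo is living and takes 1/15.
Segun predeceased; the 1/15 allotted to Segun's branch passes to Segun's issue by representation.
Uzoma is the sole taker at this level and receives the full 1/15.
Lanre is living and takes 1/15.
Adaeze predeceased; the 1/5 allotted to Adaeze's branch passes to Adaeze's issue by representation.
The 1/5 is divided into 3 equal shares of 1/15 among Chidinma, Ifeoma, Ronke.
Chidinma is living and takes 1/15.
Ifeoma is living and takes 1/15.
Ronke is living and takes 1/15.
Folake predeceased; the 1/5 allotted to Folake's branch passes to Folake's issue by representation.
The 1/5 is divided into 2 equal shares of 1/10 among Yetunde, Zainab.
Yetunde predeceased; the 1/10 allotted to Yetunde's branch passes to Yetunde's issue by representation.
The 1/10 is divided into 2 equal shares of 1/20 among Ebele, Morounke.
Ebele is living and takes 1/20.
Morounke is living and takes 1/20.
Zainab is living and takes 1/10.

Chidinma 1/15; Dayo 1/15; Ebele 1/20; Ifeoma 1/15; Kehinde 1/5; Lanre 1/15; Morounke 1/20; Ngozi 1/5; Ronke 1/15; Uzoma 1/15; Zainab 1/10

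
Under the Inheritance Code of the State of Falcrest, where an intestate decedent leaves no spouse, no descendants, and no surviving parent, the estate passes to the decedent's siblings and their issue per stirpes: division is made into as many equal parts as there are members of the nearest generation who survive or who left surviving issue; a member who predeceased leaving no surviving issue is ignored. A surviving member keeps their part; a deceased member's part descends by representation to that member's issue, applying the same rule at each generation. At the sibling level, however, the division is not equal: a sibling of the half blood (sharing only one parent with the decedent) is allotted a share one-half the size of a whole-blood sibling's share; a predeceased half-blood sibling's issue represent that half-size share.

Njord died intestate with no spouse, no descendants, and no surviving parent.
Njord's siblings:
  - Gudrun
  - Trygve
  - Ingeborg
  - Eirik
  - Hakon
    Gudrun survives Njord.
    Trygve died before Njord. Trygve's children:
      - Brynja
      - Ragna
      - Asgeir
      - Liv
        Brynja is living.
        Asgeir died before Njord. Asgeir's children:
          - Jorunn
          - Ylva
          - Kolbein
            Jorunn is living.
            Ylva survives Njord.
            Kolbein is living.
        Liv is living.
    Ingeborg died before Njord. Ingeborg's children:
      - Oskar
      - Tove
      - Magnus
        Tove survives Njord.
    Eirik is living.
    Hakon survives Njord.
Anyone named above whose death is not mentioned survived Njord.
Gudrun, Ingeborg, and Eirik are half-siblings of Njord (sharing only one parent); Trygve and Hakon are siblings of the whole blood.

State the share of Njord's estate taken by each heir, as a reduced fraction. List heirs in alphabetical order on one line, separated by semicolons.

Brynja 1/14; Eirik 1/7; Gudrun 1/7; Hakon 2/7; Jorunn 1/42; Kolbein 1/42; Liv 1/14; Magnus 1/21; Oskar 1/21; Ragna 1/14; Tove 1/21; Ylva 1/42

No spouse, descendants, or parent survives, so the estate passes to Njord's siblings per stirpes.
Half-blood siblings count for one-half the weight of whole-blood siblings at the initial division.
Dividing 1 in proportion to weights (total weight 7/2): Gudrun (weight 1/2) → 1/7; Trygve (weight 1) → 2/7; Ingeborg (weight 1/2) → 1/7; Eirik (weight 1/2) → 1/7; Hakon (weight 1) → 2/7.
Gudrun is living and takes 1/7.
Trygve predeceased; the 2/7 allotted to Trygve's branch passes to Trygve's issue by representation.
The 2/7 is divided into 4 equal shares of 1/14 among Brynja, Ragna, Asgeir, Liv.
Brynja is living and takes 1/14.
Ragna is living and takes 1/14.
Asgeir predeceased; the 1/14 allotted to Asgeir's branch passes to Asgeir's issue by representation.
The 1/14 is divided into 3 equal shares of 1/42 among Jorunn, Ylva, Kolbein.
Jorunn is living and takes 1/42.
Ylva is living and takes 1/42.
Kolbein is living and takes 1/42.
Liv is living and takes 1/14.
Ingeborg predeceased; the 1/7 allotted to Ingeborg's branch passes to Ingeborg's issue by representation.
The 1/7 is divided into 3 equal shares of 1/21 among Oskar, Tove, Magnus.
Oskar is living and takes 1/21.
Tove is living and takes 1/21.
Magnus is living and takes 1/21.
Eirik is living and takes 1/7.
Hakon is living and takes 2/7.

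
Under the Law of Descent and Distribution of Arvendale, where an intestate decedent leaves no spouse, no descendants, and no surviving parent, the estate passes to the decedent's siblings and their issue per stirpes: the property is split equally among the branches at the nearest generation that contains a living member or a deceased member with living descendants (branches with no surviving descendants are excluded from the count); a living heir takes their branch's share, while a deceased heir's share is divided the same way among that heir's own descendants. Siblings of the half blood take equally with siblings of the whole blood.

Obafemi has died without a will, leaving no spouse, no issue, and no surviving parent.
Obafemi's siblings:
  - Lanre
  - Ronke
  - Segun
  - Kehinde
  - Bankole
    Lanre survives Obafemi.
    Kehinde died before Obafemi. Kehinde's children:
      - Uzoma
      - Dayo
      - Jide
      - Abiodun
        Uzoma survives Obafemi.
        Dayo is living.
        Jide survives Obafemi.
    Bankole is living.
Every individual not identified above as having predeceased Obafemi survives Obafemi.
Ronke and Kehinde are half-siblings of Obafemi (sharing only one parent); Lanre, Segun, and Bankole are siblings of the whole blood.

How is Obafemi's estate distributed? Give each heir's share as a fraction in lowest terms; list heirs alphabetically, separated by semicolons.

Abiodun 1/20; Bankole 1/5; Dayo 1/20; Jide 1/20; Lanre 1/5; Ronke 1/5; Segun 1/5; Uzoma 1/20

No spouse, descendants, or parent survives, so the estate passes to Obafemi's siblings per stirpes.
Half-blood and whole-blood siblings take equally under the stated rule.
The estate is divided into 5 equal shares of 1/5 among Lanre, Ronke, Segun, Kehinde, Bankole.
Lanre is living and takes 1/5.
Ronke is living and takes 1/5.
Segun is living and takes 1/5.
Kehinde predeceased; the 1/5 allotted to Kehinde's branch passes to Kehinde's issue by representation.
The 1/5 is divided into 4 equal shares of 1/20 among Uzoma, Dayo, Jide, Abiodun.
Uzoma is living and takes 1/20.
Dayo is living and takes 1/20.
Jide is living and takes 1/20.
Abiodun is living and takes 1/20.
Bankole is living and takes 1/5.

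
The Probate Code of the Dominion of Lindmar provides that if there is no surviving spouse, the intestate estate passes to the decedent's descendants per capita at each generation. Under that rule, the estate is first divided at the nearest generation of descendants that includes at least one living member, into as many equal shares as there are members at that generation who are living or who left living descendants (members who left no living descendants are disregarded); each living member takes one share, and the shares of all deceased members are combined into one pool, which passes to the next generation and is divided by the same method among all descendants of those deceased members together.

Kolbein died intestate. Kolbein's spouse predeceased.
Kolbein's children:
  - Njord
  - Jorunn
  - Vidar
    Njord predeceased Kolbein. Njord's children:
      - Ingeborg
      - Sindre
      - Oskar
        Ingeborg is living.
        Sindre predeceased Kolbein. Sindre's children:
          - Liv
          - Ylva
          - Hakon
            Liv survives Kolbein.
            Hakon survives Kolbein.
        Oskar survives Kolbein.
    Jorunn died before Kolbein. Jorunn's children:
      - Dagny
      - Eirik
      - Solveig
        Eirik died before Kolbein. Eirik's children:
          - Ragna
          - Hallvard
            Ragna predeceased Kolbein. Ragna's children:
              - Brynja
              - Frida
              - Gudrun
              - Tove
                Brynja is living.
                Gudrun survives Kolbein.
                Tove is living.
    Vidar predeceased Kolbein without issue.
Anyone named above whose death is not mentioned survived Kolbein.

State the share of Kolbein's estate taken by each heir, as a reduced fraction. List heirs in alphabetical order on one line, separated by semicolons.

There is no surviving spouse, so the entire estate passes to Kolbein's descendants per capita at each generation.
No one at generation 1 (Njord, Jorunn) is living; moving to the next generation.
At generation 2 (Ingeborg, Sindre, Oskar, Dagny, Eirik, Solveig) there are 6 shares of (1)/6 = 1/6 each.
Living: Ingeborg, Oskar, Dagny, and Solveig — each takes 1/6.
Deceased: Sindre and Eirik. Their combined 1/3 is pooled and carried to generation 3.
At generation 3 (Liv, Ylva, Hakon, Ragna, Hallvard) there are 5 shares of (1/3)/5 = 1/15 each.
Living: Liv, Ylva, Hakon, and Hallvard — each takes 1/15.
Deceased: Ragna. That 1/15 share is carried to generation 4.
At generation 4 (Brynja, Frida, Gudrun, Tove) there are 4 shares of (1/15)/4 = 1/60 each.
Living: Brynja, Frida, Gudrun, and Tove — each takes 1/60.

Brynja 1/60; Dagny 1/6; Frida 1/60; Gudrun 1/60; Hakon 1/15; Hallvard 1/15; Ingeborg 1/6; Liv 1/15; Oskar 1/6; Solveig 1/6; Tove 1/60; Ylva 1/15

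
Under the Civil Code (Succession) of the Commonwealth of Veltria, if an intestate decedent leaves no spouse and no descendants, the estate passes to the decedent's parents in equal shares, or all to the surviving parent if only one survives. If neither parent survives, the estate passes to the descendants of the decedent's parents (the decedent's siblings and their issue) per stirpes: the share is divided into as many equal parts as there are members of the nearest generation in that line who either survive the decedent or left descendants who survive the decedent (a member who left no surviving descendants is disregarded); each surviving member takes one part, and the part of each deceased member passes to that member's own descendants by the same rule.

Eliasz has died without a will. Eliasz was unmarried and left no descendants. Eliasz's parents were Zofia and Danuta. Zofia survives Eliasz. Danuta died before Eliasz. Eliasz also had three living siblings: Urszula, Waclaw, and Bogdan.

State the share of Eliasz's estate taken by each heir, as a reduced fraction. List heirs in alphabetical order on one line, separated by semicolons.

Only one parent, Zofia, survives, so Zofia takes the entire estate. The siblings take nothing because a surviving parent has priority.

Zofia 1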